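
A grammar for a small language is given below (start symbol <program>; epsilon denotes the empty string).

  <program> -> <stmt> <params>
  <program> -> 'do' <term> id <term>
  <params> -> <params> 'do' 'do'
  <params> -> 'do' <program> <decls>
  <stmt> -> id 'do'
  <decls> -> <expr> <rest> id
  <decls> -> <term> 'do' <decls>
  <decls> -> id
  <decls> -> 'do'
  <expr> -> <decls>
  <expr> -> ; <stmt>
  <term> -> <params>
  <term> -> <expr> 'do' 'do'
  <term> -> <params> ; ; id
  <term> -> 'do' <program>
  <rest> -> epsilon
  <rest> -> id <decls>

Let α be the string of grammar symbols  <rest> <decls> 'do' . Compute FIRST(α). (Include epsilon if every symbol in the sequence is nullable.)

{ 'do', ;, id }

Add FIRST(<rest>)\{epsilon} = { id }; <rest> is nullable, continue.
Add FIRST(<decls>) = { 'do', ;, id }; <decls> is not nullable, stop.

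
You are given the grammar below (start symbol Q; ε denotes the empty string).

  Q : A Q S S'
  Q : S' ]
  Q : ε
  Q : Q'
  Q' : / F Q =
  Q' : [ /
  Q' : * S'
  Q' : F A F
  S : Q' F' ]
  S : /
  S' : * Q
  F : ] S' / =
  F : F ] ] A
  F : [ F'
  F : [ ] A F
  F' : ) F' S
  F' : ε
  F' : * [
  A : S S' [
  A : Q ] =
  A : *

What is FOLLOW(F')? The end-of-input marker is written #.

{ #, ), *, /, =, [, ] }

In S : Q' F' ]: add FIRST(]) = { ] }.
In F : [ F': F' is at the end, add FOLLOW(F) = { #, ), *, /, =, [, ] }.
In F' : ) F' S: add FIRST(S) = { *, /, [, ] }.
Union: FOLLOW(F') = { #, ), *, /, =, [, ] }.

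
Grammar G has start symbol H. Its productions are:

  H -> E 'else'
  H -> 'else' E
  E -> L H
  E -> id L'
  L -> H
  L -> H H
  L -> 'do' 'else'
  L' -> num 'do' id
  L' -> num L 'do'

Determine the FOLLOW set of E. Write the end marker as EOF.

In H -> E 'else': add FIRST('else') = { 'else' }.
In H -> 'else' E: E is at the end, add FOLLOW(H) = { EOF, 'do', 'else', id }.
Union: FOLLOW(E) = { EOF, 'do', 'else', id }.

{ EOF, 'do', 'else', id }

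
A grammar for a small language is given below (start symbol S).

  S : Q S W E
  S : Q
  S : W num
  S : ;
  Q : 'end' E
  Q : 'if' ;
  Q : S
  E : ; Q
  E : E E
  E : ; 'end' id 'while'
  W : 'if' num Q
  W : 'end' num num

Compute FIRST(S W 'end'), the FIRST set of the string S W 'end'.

{ 'end', 'if', ; }

Add FIRST(S) = { 'end', 'if', ; }; S is not nullable, stop.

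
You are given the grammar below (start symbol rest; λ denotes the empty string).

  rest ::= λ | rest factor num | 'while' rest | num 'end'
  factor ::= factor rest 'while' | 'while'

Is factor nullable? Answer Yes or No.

No

Nullable nonterminals: rest.
No production of factor has an RHS whose symbols are all nullable, so factor is not nullable.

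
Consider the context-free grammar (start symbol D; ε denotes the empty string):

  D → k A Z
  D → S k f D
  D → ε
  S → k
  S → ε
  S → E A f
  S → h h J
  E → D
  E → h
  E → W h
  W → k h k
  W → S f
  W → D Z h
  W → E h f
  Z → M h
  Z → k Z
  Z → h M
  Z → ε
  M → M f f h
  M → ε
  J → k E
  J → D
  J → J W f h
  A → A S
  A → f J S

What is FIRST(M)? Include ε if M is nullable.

{ f, ε }

From M → M f f h: M nullable, take FIRST(M) ∪ {f} = { f }.
M → ε contributes ε.
Union: FIRST(M) = { f, ε }.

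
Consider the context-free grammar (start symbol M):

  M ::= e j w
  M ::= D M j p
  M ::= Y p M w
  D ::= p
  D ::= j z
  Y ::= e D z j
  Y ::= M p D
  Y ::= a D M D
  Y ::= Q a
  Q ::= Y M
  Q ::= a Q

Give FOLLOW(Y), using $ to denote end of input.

In M ::= Y p M w: add FIRST(p M w) = { p }.
In Q ::= Y M: add FIRST(M) = { a, e, j, p }.
Union: FOLLOW(Y) = { a, e, j, p }.

{ a, e, j, p }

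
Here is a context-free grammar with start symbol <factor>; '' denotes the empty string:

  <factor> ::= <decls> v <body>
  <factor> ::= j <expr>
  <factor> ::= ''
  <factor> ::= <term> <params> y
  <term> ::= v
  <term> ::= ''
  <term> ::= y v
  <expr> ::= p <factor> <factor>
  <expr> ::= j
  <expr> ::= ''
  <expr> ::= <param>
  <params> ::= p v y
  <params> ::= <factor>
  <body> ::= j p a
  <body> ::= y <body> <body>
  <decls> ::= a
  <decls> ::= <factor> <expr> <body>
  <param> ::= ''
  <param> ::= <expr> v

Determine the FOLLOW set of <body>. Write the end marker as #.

{ #, a, j, p, v, y }

In <factor> ::= <decls> v <body>: <body> is at the end, add FOLLOW(<factor>) = { #, a, j, p, v, y }.
In <body> ::= y <body> <body>: add FIRST(<body>) = { j, y }.
In <body> ::= y <body> <body>: <body> is at the end, add FOLLOW(<body>) = { #, a, j, p, v, y }.
In <decls> ::= <factor> <expr> <body>: <body> is at the end, add FOLLOW(<decls>) = { v }.
Union: FOLLOW(<body>) = { #, a, j, p, v, y }.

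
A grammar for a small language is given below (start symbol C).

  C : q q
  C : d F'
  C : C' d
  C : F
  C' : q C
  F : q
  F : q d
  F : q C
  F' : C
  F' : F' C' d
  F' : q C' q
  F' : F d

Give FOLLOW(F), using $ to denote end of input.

In C : F: F is at the end, add FOLLOW(C) = { $, d, q }.
In F' : F d: add FIRST(d) = { d }.
Union: FOLLOW(F) = { $, d, q }.

{ $, d, q }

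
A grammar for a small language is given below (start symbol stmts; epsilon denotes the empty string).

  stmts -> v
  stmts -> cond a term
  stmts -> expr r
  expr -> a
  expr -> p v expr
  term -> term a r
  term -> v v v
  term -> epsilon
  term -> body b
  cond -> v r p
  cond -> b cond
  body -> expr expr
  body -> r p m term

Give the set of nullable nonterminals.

Directly nullable (have an epsilon-production): term.
No other nonterminal has a production whose RHS symbols are all nullable.

{ term }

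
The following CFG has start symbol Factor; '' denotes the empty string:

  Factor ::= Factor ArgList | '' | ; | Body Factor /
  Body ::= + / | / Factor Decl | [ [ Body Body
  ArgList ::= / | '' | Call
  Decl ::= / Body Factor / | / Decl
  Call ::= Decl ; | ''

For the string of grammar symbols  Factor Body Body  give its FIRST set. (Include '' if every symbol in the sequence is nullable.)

{ +, /, ;, [ }

Add FIRST(Factor)\{''} = { +, /, ;, [ }; Factor is nullable, continue.
Add FIRST(Body) = { +, /, [ }; Body is not nullable, stop.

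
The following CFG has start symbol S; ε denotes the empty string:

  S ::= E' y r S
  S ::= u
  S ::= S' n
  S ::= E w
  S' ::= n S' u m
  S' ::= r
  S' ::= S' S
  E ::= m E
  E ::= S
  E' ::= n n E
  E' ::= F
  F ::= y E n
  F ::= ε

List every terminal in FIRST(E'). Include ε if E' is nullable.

E' ::= n n E contributes {n}.
From E' ::= F: add FIRST(F) = { y, ε } (including ε since F is nullable).
Union: FIRST(E') = { n, y, ε }.

{ n, y, ε }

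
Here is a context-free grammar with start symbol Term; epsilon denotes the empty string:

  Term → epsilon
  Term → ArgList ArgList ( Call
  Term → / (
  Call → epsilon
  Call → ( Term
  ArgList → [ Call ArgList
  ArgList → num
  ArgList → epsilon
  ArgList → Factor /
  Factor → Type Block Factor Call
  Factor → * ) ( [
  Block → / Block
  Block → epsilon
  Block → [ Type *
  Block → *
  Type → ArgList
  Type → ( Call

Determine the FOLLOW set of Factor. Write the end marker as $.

{ (, / }

In ArgList → Factor /: add FIRST(/) = { / }.
In Factor → Type Block Factor Call: add FIRST(Call)\{epsilon} = { ( }.
  Since Call is nullable, also add FOLLOW(Factor) = { (, / }.
Union: FOLLOW(Factor) = { (, / }.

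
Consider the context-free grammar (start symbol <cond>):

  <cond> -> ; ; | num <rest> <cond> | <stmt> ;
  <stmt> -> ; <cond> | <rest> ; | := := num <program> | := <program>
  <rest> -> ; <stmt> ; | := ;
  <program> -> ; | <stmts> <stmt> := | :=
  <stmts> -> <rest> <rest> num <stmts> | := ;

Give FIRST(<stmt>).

<stmt> -> ; <cond> contributes {;}.
From <stmt> -> <rest> ;: add FIRST(<rest>) = { :=, ; }.
<stmt> -> := := num <program> contributes {:=}.
<stmt> -> := <program> contributes {:=}.
Union: FIRST(<stmt>) = { :=, ; }.

{ :=, ; }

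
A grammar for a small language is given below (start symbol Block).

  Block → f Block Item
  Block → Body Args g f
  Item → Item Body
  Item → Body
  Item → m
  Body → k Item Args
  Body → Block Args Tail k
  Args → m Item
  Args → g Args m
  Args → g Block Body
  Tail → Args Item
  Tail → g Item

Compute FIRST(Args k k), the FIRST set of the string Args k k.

Add FIRST(Args) = { g, m }; Args is not nullable, stop.

{ g, m }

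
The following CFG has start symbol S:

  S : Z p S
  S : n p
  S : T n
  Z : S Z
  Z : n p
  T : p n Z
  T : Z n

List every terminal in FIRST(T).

{ n, p }

T : p n Z contributes {p}.
From T : Z n: add FIRST(Z) = { n, p }.
Union: FIRST(T) = { n, p }.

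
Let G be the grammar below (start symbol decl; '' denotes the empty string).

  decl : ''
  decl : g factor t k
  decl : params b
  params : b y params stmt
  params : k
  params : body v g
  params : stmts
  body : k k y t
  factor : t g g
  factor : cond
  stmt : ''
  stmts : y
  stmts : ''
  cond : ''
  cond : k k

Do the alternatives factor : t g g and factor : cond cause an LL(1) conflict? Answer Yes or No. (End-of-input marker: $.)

Yes

FIRST(t g g) = { t } and FIRST(cond) = { k, '' }.
The second alternative is nullable and FOLLOW(factor) = { t } shares t with FIRST of the first — conflict.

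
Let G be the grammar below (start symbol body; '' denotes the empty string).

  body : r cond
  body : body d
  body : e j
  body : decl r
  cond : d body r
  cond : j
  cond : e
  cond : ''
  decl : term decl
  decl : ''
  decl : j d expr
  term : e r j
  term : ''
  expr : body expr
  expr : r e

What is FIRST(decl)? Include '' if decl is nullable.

{ e, j, '' }

From decl : term decl: term, decl nullable, take FIRST(term) ∪ FIRST(decl) = { e, j }; also '' since the whole RHS is nullable.
decl : '' contributes ''.
decl : j d expr contributes {j}.
Union: FIRST(decl) = { e, j, '' }.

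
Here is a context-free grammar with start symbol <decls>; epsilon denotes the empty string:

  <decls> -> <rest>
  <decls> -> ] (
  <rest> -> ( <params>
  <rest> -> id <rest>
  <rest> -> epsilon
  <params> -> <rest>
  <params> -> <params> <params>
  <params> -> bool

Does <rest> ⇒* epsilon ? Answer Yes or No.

Yes

<rest> has an epsilon-production, so <rest> ⇒ epsilon.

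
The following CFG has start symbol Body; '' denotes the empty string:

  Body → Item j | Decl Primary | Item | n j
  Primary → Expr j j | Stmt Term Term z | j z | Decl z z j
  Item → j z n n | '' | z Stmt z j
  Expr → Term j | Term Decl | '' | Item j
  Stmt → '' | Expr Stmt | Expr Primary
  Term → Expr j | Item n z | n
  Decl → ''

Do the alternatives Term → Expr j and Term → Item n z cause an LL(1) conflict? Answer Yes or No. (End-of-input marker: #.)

Yes

FIRST(Expr j) = { j, n, z } and FIRST(Item n z) = { j, n, z }.
Both contain j, so the two alternatives are not disjoint — LL(1) conflict.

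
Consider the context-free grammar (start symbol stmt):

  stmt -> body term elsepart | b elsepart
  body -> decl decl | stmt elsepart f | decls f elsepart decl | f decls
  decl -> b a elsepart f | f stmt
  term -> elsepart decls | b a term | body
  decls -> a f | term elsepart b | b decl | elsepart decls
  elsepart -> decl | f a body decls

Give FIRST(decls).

{ a, b, f }

decls -> a f contributes {a}.
From decls -> term elsepart b: add FIRST(term) = { a, b, f }.
decls -> b decl contributes {b}.
From decls -> elsepart decls: add FIRST(elsepart) = { b, f }.
Union: FIRST(decls) = { a, b, f }.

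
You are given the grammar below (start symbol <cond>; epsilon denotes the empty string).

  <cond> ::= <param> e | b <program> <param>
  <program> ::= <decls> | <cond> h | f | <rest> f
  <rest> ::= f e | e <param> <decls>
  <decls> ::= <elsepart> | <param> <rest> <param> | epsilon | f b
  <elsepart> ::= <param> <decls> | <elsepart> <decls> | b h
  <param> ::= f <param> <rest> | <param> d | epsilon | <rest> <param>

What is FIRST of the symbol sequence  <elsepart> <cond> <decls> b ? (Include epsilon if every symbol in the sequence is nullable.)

Add FIRST(<elsepart>)\{epsilon} = { b, d, e, f }; <elsepart> is nullable, continue.
Add FIRST(<cond>) = { b, d, e, f }; <cond> is not nullable, stop.

{ b, d, e, f }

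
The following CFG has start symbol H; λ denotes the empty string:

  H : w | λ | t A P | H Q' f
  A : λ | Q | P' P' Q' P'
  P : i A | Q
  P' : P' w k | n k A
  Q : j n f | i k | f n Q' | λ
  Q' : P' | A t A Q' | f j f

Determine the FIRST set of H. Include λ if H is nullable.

{ f, i, j, n, t, w, λ }

H : w contributes {w}.
H : λ contributes λ.
H : t A P contributes {t}.
From H : H Q' f: H nullable, take FIRST(H) ∪ FIRST(Q') = { f, i, j, n, t, w }.
Union: FIRST(H) = { f, i, j, n, t, w, λ }.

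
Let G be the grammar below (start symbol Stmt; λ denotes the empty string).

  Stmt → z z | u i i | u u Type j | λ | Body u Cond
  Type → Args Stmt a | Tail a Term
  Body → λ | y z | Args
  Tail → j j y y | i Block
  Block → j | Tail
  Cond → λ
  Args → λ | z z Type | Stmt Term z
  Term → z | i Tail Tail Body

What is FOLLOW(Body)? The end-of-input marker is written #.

{ a, i, j, u, y, z }

In Stmt → Body u Cond: add FIRST(u Cond) = { u }.
In Term → i Tail Tail Body: Body is at the end, add FOLLOW(Term) = { a, i, j, u, y, z }.
Union: FOLLOW(Body) = { a, i, j, u, y, z }.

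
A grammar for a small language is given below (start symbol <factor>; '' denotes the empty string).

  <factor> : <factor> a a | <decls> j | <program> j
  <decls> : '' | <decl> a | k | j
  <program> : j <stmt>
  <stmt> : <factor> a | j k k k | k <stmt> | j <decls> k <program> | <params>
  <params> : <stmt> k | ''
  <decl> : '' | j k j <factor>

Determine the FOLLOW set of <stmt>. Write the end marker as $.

In <program> : j <stmt>: <stmt> is at the end, add FOLLOW(<program>) = { j, k }.
In <stmt> : k <stmt>: <stmt> is at the end, add FOLLOW(<stmt>) = { j, k }.
In <params> : <stmt> k: add FIRST(k) = { k }.
Union: FOLLOW(<stmt>) = { j, k }.

{ j, k }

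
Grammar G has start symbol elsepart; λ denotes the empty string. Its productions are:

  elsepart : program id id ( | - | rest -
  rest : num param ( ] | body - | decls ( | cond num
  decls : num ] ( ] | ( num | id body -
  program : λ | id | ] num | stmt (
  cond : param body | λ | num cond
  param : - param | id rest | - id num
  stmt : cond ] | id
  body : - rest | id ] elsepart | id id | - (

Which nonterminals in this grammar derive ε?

Directly nullable (have an λ-production): program, cond.
No other nonterminal has a production whose RHS symbols are all nullable.

{ cond, program }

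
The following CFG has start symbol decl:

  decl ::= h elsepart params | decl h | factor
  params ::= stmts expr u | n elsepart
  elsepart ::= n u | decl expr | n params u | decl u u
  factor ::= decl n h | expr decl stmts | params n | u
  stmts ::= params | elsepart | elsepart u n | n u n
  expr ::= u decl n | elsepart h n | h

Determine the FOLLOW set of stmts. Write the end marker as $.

In params ::= stmts expr u: add FIRST(expr u) = { h, n, u }.
In factor ::= expr decl stmts: stmts is at the end, add FOLLOW(factor) = { $, h, n, u }.
Union: FOLLOW(stmts) = { $, h, n, u }.

{ $, h, n, u }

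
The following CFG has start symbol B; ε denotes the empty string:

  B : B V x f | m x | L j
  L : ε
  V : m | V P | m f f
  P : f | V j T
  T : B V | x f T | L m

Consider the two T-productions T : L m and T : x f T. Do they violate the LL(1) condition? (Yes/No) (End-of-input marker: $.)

FIRST(L m) = { m } and FIRST(x f T) = { x }.
The FIRST sets are disjoint and neither alternative is nullable — no conflict.

No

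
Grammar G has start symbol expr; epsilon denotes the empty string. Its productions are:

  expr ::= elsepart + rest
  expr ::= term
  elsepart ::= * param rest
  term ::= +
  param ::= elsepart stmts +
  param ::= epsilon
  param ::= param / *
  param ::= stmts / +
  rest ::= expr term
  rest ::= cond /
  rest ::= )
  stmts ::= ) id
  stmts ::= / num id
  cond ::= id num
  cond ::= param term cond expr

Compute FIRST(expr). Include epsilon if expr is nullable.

{ *, + }

From expr ::= elsepart + rest: add FIRST(elsepart) = { * }.
From expr ::= term: add FIRST(term) = { + }.
Union: FIRST(expr) = { *, + }.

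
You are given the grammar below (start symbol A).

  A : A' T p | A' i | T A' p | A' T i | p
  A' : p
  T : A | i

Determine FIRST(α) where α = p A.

p is a terminal; add {p} and stop.

{ p }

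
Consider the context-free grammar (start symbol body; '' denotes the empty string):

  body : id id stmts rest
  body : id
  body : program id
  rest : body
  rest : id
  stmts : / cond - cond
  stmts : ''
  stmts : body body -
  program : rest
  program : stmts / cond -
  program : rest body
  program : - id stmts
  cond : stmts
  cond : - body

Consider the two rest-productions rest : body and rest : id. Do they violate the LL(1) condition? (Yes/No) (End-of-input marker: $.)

Yes

FIRST(body) = { -, /, id } and FIRST(id) = { id }.
Both contain id, so the two alternatives are not disjoint — LL(1) conflict.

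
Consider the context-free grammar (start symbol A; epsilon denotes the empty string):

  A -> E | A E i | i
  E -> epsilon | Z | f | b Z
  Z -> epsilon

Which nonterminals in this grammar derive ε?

{ A, E, Z }

Directly nullable (have an epsilon-production): E, Z.
A -> E with every symbol nullable, so A is nullable.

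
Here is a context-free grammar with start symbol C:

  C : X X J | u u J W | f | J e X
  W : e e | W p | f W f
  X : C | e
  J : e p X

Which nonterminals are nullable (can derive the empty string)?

{ } (none)

No nonterminal has an empty production or an RHS whose symbols are all nullable.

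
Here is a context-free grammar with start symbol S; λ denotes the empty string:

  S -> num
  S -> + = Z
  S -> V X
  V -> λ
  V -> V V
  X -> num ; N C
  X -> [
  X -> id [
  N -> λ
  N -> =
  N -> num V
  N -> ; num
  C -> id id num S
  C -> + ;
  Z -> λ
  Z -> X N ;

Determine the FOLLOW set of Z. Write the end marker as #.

In S -> + = Z: Z is at the end, add FOLLOW(S) = { #, ;, =, num }.
Union: FOLLOW(Z) = { #, ;, =, num }.

{ #, ;, =, num }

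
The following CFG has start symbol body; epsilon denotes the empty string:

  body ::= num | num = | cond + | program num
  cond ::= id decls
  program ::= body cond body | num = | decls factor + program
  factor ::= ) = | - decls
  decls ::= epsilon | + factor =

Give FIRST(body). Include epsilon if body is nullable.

body ::= num contributes {num}.
body ::= num = contributes {num}.
From body ::= cond +: add FIRST(cond) = { id }.
From body ::= program num: add FIRST(program) = { ), +, -, id, num }.
Union: FIRST(body) = { ), +, -, id, num }.

{ ), +, -, id, num }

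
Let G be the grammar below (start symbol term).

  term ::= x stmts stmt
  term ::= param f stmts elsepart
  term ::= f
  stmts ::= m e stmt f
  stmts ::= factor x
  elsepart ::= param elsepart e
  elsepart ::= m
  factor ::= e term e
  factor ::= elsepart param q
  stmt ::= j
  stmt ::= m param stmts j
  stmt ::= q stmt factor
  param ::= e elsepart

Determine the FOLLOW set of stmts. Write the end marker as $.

In term ::= x stmts stmt: add FIRST(stmt) = { j, m, q }.
In term ::= param f stmts elsepart: add FIRST(elsepart) = { e, m }.
In stmt ::= m param stmts j: add FIRST(j) = { j }.
Union: FOLLOW(stmts) = { e, j, m, q }.

{ e, j, m, q }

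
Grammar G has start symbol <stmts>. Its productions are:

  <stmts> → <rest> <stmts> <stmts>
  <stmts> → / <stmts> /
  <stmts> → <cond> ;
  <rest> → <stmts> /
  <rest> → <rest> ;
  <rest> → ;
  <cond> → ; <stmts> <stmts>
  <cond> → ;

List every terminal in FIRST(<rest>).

From <rest> → <stmts> /: add FIRST(<stmts>) = { /, ; }.
From <rest> → <rest> ;: add FIRST(<rest>) = { /, ; }.
<rest> → ; contributes {;}.
Union: FIRST(<rest>) = { /, ; }.

{ /, ; }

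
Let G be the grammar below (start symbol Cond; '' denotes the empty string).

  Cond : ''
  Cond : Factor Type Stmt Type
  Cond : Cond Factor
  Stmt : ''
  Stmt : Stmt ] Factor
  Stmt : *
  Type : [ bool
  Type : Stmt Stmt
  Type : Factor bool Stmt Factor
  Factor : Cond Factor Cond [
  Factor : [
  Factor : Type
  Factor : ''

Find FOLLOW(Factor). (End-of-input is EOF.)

{ EOF, *, [, ], bool }

In Cond : Factor Type Stmt Type: add FIRST(Type Stmt Type)\{''} = { *, [, ], bool }.
  Since Type Stmt Type is nullable, also add FOLLOW(Cond) = { EOF, *, [, ], bool }.
In Cond : Cond Factor: Factor is at the end, add FOLLOW(Cond) = { EOF, *, [, ], bool }.
In Stmt : Stmt ] Factor: Factor is at the end, add FOLLOW(Stmt) = { EOF, *, [, ], bool }.
In Type : Factor bool Stmt Factor: add FIRST(bool Stmt Factor) = { bool }.
In Type : Factor bool Stmt Factor: Factor is at the end, add FOLLOW(Type) = { EOF, *, [, ], bool }.
In Factor : Cond Factor Cond [: add FIRST(Cond [) = { *, [, ], bool }.
Union: FOLLOW(Factor) = { EOF, *, [, ], bool }.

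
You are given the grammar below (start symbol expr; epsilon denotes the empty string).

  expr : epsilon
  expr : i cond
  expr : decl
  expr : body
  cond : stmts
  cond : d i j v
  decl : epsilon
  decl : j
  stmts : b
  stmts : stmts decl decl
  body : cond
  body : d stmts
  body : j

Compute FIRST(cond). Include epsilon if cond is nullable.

{ b, d }

From cond : stmts: add FIRST(stmts) = { b }.
cond : d i j v contributes {d}.
Union: FIRST(cond) = { b, d }.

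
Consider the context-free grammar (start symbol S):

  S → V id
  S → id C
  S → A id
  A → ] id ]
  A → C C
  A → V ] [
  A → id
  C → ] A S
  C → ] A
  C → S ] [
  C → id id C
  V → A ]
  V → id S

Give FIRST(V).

{ ], id }

From V → A ]: add FIRST(A) = { ], id }.
V → id S contributes {id}.
Union: FIRST(V) = { ], id }.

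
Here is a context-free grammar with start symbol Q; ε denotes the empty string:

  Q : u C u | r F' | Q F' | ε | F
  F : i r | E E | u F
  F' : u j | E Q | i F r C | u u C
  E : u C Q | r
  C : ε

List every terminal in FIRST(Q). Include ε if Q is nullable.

Q : u C u contributes {u}.
Q : r F' contributes {r}.
From Q : Q F': Q nullable, take FIRST(Q) ∪ FIRST(F') = { i, r, u }.
Q : ε contributes ε.
From Q : F: add FIRST(F) = { i, r, u }.
Union: FIRST(Q) = { i, r, u, ε }.

{ i, r, u, ε }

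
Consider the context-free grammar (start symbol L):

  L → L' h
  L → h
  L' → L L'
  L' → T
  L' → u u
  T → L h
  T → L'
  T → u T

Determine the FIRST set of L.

{ h, u }

From L → L' h: add FIRST(L') = { h, u }.
L → h contributes {h}.
Union: FIRST(L) = { h, u }.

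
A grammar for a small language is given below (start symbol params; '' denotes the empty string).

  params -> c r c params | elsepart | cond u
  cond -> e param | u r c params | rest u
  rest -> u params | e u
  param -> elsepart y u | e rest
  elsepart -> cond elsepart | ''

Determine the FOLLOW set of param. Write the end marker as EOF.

In cond -> e param: param is at the end, add FOLLOW(cond) = { EOF, e, u, y }.
Union: FOLLOW(param) = { EOF, e, u, y }.

{ EOF, e, u, y }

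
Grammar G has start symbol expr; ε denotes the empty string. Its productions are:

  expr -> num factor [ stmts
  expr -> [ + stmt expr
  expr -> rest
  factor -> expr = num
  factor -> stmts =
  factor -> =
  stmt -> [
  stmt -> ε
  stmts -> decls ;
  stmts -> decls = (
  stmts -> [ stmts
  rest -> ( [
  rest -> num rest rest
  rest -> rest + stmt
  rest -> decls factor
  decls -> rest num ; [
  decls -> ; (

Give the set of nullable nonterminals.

Directly nullable (have an ε-production): stmt.
No other nonterminal has a production whose RHS symbols are all nullable.

{ stmt }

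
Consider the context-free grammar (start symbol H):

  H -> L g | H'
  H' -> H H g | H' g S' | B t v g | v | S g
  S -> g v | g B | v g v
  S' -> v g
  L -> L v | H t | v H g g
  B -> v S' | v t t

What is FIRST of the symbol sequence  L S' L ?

{ g, v }

Add FIRST(L) = { g, v }; L is not nullable, stop.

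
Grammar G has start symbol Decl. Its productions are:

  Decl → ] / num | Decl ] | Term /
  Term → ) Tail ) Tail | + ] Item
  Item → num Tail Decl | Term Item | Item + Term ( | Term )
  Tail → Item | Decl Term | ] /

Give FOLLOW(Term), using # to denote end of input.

In Decl → Term /: add FIRST(/) = { / }.
In Item → Term Item: add FIRST(Item) = { ), +, num }.
In Item → Item + Term (: add FIRST(() = { ( }.
In Item → Term ): add FIRST()) = { ) }.
In Tail → Decl Term: Term is at the end, add FOLLOW(Tail) = { (, ), +, /, ], num }.
Union: FOLLOW(Term) = { (, ), +, /, ], num }.

{ (, ), +, /, ], num }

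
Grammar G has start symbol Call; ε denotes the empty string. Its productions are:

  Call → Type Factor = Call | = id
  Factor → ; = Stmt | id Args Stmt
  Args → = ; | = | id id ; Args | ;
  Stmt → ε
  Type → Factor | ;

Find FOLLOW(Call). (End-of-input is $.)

{ $ }

Call is the start symbol, so $ ∈ FOLLOW(Call).
In Call → Type Factor = Call: Call is at the end, add FOLLOW(Call) = { $ }.
Union: FOLLOW(Call) = { $ }.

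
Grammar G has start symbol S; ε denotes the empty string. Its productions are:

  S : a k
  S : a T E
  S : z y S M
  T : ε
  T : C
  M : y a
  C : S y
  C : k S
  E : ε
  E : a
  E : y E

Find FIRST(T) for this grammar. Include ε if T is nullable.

{ a, k, z, ε }

T : ε contributes ε.
From T : C: add FIRST(C) = { a, k, z }.
Union: FIRST(T) = { a, k, z, ε }.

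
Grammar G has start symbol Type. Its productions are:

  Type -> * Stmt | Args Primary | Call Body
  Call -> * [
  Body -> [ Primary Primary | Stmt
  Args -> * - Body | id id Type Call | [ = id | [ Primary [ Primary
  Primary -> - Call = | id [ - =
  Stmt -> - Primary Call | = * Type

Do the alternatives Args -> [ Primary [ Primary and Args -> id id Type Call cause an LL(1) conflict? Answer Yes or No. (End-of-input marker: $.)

FIRST([ Primary [ Primary) = { [ } and FIRST(id id Type Call) = { id }.
The FIRST sets are disjoint and neither alternative is nullable — no conflict.

No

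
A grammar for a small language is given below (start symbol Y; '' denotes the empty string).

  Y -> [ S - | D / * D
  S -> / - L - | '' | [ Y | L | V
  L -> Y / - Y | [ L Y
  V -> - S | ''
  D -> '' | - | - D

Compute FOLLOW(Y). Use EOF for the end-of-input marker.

{ EOF, -, /, [ }

Y is the start symbol, so EOF ∈ FOLLOW(Y).
In S -> [ Y: Y is at the end, add FOLLOW(S) = { - }.
In L -> Y / - Y: add FIRST(/ - Y) = { / }.
In L -> Y / - Y: Y is at the end, add FOLLOW(L) = { -, /, [ }.
In L -> [ L Y: Y is at the end, add FOLLOW(L) = { -, /, [ }.
Union: FOLLOW(Y) = { EOF, -, /, [ }.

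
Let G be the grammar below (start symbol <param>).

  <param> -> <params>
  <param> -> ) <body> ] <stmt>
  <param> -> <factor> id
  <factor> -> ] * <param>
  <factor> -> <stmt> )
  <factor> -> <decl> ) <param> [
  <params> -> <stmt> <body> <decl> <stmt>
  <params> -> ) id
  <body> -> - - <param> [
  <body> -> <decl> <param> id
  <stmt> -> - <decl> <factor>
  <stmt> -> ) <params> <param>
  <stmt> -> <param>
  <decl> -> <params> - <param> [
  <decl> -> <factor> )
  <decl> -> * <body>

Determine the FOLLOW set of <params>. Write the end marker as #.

In <param> -> <params>: <params> is at the end, add FOLLOW(<param>) = { #, ), *, -, [, ], id }.
In <stmt> -> ) <params> <param>: add FIRST(<param>) = { ), *, -, ] }.
In <decl> -> <params> - <param> [: add FIRST(- <param> [) = { - }.
Union: FOLLOW(<params>) = { #, ), *, -, [, ], id }.

{ #, ), *, -, [, ], id }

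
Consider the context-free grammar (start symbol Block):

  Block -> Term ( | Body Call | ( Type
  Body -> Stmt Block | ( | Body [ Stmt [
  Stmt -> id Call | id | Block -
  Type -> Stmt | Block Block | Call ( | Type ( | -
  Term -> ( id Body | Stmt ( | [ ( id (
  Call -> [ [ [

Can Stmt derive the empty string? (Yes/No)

No nonterminal in this grammar is nullable.
No production of Stmt has an RHS whose symbols are all nullable, so Stmt is not nullable.

No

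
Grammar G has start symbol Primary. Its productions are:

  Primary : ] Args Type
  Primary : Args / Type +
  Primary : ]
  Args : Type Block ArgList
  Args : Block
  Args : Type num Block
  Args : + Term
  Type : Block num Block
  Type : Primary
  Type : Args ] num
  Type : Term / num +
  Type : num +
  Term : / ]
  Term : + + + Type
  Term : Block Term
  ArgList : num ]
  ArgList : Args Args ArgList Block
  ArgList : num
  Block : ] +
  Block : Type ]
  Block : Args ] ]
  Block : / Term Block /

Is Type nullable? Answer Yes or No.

No nonterminal in this grammar is nullable.
No production of Type has an RHS whose symbols are all nullable, so Type is not nullable.

No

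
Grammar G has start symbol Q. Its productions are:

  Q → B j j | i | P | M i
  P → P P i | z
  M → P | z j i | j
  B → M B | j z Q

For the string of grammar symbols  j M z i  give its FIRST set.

j is a terminal; add {j} and stop.

{ j }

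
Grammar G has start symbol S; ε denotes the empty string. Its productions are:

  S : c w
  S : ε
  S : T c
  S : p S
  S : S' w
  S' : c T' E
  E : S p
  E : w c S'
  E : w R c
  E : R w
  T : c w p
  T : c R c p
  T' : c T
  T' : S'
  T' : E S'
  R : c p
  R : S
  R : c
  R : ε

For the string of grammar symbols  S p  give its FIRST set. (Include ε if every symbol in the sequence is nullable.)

{ c, p }

Add FIRST(S)\{ε} = { c, p }; S is nullable, continue.
p is a terminal; add {p} and stop.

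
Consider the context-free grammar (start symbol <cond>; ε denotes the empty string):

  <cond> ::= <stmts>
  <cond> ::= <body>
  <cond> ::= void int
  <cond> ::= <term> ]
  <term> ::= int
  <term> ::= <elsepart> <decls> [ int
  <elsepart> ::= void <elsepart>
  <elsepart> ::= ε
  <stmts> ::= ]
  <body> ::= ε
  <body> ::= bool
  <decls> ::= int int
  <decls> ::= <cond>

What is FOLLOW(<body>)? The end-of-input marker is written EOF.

In <cond> ::= <body>: <body> is at the end, add FOLLOW(<cond>) = { EOF, [ }.
Union: FOLLOW(<body>) = { EOF, [ }.

{ EOF, [ }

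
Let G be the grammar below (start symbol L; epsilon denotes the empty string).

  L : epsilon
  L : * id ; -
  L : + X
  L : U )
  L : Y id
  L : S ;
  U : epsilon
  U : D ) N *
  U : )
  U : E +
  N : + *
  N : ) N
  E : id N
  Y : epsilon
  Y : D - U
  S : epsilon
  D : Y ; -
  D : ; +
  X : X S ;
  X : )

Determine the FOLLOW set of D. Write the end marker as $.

In U : D ) N *: add FIRST() N *) = { ) }.
In Y : D - U: add FIRST(- U) = { - }.
Union: FOLLOW(D) = { ), - }.

{ ), - }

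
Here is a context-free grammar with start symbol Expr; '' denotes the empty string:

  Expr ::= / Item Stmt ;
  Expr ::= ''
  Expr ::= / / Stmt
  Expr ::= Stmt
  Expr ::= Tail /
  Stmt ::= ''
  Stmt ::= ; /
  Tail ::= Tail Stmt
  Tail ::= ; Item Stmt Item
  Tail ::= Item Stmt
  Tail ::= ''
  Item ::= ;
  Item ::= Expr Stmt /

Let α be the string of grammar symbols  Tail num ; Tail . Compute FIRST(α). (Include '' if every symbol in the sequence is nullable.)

{ /, ;, num }

Add FIRST(Tail)\{''} = { /, ; }; Tail is nullable, continue.
num is a terminal; add {num} and stop.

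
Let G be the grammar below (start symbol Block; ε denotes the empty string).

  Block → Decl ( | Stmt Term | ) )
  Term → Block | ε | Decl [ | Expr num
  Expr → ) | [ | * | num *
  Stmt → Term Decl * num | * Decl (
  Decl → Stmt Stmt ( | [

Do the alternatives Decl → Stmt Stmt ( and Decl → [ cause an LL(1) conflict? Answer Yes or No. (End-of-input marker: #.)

Yes

FIRST(Stmt Stmt () = { ), *, [, num } and FIRST([) = { [ }.
Both contain [, so the two alternatives are not disjoint — LL(1) conflict.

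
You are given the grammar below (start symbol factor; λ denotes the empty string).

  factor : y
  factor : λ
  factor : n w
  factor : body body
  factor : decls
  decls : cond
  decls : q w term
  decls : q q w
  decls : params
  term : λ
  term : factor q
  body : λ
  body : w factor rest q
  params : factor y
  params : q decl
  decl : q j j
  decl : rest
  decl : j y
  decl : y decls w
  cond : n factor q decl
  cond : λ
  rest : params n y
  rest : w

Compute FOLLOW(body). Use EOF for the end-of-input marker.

{ EOF, n, q, w, y }

In factor : body body: add FIRST(body)\{λ} = { w }.
  Since body is nullable, also add FOLLOW(factor) = { EOF, n, q, w, y }.
In factor : body body: body is at the end, add FOLLOW(factor) = { EOF, n, q, w, y }.
Union: FOLLOW(body) = { EOF, n, q, w, y }.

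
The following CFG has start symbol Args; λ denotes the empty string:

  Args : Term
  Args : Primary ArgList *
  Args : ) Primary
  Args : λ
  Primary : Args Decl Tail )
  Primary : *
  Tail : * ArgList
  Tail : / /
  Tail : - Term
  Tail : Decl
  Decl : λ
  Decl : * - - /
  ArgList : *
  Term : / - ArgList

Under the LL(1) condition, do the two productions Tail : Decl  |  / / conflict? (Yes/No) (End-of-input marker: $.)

FIRST(Decl) = { *, λ } and FIRST(/ /) = { / }.
The first is nullable but FOLLOW(Tail) = { ) } is disjoint from FIRST of the second.

No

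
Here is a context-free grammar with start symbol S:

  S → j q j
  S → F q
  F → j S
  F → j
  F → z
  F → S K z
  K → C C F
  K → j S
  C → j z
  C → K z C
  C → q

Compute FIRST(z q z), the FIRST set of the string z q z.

z is a terminal; add {z} and stop.

{ z }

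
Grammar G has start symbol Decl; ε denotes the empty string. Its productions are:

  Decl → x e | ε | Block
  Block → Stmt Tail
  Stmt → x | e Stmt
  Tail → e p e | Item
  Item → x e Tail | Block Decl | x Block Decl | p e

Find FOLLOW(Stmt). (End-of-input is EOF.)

{ e, p, x }

In Block → Stmt Tail: add FIRST(Tail) = { e, p, x }.
In Stmt → e Stmt: Stmt is at the end, add FOLLOW(Stmt) = { e, p, x }.
Union: FOLLOW(Stmt) = { e, p, x }.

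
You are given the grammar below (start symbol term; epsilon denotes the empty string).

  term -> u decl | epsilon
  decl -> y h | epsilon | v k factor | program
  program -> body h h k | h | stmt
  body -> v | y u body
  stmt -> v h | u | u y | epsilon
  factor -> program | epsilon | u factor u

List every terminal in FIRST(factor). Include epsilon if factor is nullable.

From factor -> program: add FIRST(program) = { h, u, v, y, epsilon } (including epsilon since program is nullable).
factor -> epsilon contributes epsilon.
factor -> u factor u contributes {u}.
Union: FIRST(factor) = { h, u, v, y, epsilon }.

{ h, u, v, y, epsilon }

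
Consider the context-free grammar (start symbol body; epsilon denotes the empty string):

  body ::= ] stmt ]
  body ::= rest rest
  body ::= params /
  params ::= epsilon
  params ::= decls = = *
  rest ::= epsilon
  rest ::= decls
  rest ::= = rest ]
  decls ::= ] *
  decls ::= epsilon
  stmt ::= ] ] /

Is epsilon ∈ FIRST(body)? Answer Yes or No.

body ::= rest rest and each of rest, rest is nullable, so body ⇒* epsilon.

Yes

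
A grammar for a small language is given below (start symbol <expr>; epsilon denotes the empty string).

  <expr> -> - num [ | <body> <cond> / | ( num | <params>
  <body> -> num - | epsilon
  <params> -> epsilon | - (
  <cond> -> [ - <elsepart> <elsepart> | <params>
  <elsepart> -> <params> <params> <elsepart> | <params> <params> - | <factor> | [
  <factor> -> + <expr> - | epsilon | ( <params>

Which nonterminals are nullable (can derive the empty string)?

Directly nullable (have an epsilon-production): <body>, <params>, <factor>.
<expr> -> <params> with every symbol nullable, so <expr> is nullable.
<elsepart> -> <params> <params> <elsepart> with every symbol nullable, so <elsepart> is nullable.
<cond> -> <params> with every symbol nullable, so <cond> is nullable.

{ <body>, <cond>, <elsepart>, <expr>, <factor>, <params> }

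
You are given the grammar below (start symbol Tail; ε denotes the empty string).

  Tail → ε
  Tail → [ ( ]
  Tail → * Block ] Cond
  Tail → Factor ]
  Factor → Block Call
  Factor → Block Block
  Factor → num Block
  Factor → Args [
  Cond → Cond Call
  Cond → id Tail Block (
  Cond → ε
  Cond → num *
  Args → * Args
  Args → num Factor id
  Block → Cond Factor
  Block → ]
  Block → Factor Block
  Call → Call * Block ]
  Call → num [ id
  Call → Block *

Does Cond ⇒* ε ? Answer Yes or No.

Yes

Cond has an ε-production, so Cond ⇒ ε.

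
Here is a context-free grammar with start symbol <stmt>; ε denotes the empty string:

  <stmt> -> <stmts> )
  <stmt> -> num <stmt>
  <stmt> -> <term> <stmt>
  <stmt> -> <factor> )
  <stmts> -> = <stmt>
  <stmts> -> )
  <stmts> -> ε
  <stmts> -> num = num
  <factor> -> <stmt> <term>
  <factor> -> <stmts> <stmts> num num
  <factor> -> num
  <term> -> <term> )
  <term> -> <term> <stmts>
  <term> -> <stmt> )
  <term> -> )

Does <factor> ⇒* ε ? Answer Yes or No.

No

Nullable nonterminals: <stmts>.
No production of <factor> has an RHS whose symbols are all nullable, so <factor> is not nullable.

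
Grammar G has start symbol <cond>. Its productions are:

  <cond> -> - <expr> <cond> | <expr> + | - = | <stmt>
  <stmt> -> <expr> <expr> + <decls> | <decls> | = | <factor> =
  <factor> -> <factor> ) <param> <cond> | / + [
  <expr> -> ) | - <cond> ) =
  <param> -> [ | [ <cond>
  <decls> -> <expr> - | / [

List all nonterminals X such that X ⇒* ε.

{ } (none)

No nonterminal has an empty production or an RHS whose symbols are all nullable.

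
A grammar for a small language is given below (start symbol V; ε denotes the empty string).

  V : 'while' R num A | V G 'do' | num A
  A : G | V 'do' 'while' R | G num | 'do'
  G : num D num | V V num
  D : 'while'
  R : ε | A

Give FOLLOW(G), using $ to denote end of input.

In V : V G 'do': add FIRST('do') = { 'do' }.
In A : G: G is at the end, add FOLLOW(A) = { $, 'do', 'while', num }.
In A : G num: add FIRST(num) = { num }.
Union: FOLLOW(G) = { $, 'do', 'while', num }.

{ $, 'do', 'while', num }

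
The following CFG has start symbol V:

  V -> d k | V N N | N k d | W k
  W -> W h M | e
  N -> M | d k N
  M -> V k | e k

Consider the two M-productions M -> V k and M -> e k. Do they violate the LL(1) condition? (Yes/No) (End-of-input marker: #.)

Yes

FIRST(V k) = { d, e } and FIRST(e k) = { e }.
Both contain e, so the two alternatives are not disjoint — LL(1) conflict.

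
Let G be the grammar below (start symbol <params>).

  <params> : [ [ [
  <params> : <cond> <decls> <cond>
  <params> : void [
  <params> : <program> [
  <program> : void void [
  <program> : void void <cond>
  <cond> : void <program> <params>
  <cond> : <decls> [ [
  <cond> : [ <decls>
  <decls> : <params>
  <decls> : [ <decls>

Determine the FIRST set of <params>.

<params> : [ [ [ contributes {[}.
From <params> : <cond> <decls> <cond>: add FIRST(<cond>) = { [, void }.
<params> : void [ contributes {void}.
From <params> : <program> [: add FIRST(<program>) = { void }.
Union: FIRST(<params>) = { [, void }.

{ [, void }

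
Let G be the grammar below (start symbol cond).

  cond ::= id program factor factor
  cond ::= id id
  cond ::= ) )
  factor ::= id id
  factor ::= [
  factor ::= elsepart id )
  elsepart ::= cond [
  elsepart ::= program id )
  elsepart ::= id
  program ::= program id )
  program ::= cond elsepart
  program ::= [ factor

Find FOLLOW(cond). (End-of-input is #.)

cond is the start symbol, so # ∈ FOLLOW(cond).
In elsepart ::= cond [: add FIRST([) = { [ }.
In program ::= cond elsepart: add FIRST(elsepart) = { ), [, id }.
Union: FOLLOW(cond) = { #, ), [, id }.

{ #, ), [, id }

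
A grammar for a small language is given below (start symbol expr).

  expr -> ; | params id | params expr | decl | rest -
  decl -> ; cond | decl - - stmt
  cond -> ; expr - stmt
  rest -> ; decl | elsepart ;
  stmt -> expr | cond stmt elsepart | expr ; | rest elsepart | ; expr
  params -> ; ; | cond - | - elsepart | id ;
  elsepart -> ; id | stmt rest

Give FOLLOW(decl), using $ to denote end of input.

In expr -> decl: decl is at the end, add FOLLOW(expr) = { $, -, ;, id }.
In decl -> decl - - stmt: add FIRST(- - stmt) = { - }.
In rest -> ; decl: decl is at the end, add FOLLOW(rest) = { $, -, ;, id }.
Union: FOLLOW(decl) = { $, -, ;, id }.

{ $, -, ;, id }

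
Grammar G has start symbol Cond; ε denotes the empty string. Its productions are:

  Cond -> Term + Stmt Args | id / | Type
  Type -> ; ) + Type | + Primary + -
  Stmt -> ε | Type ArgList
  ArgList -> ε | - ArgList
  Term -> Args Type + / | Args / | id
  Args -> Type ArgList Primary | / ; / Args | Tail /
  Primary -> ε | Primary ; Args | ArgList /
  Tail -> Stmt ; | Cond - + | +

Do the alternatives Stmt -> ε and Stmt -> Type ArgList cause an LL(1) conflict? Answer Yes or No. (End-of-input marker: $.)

Yes

FIRST(ε) = { ε } and FIRST(Type ArgList) = { +, ; }.
The first alternative is nullable and FOLLOW(Stmt) = { +, /, ;, id } shares + with FIRST of the second — conflict.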